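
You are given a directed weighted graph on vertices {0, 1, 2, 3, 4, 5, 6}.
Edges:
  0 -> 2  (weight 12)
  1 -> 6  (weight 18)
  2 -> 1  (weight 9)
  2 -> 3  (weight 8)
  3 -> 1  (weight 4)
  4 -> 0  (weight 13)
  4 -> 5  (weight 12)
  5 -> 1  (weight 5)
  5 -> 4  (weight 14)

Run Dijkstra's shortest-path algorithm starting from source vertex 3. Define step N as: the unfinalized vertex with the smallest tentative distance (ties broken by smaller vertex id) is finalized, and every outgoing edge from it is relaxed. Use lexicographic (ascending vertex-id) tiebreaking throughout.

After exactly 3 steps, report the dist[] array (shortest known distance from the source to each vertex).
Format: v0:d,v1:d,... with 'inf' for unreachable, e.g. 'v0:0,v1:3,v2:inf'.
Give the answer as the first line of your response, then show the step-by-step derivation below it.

v0:inf,v1:4,v2:inf,v3:0,v4:inf,v5:inf,v6:22

step 1: dist = v0:inf,v1:4,v2:inf,v3:0,v4:inf,v5:inf,v6:inf
step 2: dist = v0:inf,v1:4,v2:inf,v3:0,v4:inf,v5:inf,v6:22
step 3: dist = v0:inf,v1:4,v2:inf,v3:0,v4:inf,v5:inf,v6:22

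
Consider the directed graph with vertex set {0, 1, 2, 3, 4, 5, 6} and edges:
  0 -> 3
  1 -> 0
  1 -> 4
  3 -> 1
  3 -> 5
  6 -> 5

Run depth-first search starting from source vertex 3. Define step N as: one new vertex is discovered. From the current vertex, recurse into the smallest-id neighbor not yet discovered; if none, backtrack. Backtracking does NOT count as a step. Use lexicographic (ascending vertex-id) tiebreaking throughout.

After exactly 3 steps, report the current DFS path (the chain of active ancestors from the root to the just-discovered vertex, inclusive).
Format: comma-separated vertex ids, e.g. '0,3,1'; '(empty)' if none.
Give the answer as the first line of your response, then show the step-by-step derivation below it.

3,1,0

step 1: discover 3; path=3; order=3
step 2: discover 1; path=3>1; order=3,1
step 3: discover 0; path=3>1>0; order=3,1,0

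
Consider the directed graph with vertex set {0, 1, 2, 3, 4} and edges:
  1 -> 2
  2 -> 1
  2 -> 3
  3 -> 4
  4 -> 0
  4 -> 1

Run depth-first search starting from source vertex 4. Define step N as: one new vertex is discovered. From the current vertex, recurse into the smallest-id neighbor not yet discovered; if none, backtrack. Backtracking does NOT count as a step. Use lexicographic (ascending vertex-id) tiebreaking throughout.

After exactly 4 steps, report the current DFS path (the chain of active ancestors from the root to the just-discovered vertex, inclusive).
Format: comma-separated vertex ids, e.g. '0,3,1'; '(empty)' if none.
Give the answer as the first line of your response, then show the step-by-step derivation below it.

4,1,2

step 1: discover 4; path=4; order=4
step 2: discover 0; path=4>0; order=4,0
step 3: discover 1; path=4>1; order=4,0,1
step 4: discover 2; path=4>1>2; order=4,0,1,2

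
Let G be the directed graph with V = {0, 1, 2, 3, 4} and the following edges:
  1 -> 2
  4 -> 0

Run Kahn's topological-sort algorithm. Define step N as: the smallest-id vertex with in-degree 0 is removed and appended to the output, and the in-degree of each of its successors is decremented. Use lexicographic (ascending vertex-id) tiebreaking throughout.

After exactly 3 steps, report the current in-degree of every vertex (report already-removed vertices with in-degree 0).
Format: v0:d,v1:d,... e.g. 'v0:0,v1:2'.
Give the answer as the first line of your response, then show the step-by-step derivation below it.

v0:1,v1:0,v2:0,v3:0,v4:0

step 1: output 1; order=[1]; indeg=(1,0,0,0,0)
step 2: output 2; order=[1,2]; indeg=(1,0,0,0,0)
step 3: output 3; order=[1,2,3]; indeg=(1,0,0,0,0)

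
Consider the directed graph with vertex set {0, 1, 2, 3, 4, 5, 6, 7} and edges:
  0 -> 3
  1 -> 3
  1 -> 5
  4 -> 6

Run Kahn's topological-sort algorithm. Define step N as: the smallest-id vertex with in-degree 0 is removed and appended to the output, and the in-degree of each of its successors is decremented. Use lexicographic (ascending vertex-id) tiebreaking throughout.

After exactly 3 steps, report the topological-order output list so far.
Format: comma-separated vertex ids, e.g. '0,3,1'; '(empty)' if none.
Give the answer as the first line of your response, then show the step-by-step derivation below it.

0,1,2

step 1: output 0; order=[0]; indeg=(0,0,0,1,0,1,1,0)
step 2: output 1; order=[0,1]; indeg=(0,0,0,0,0,0,1,0)
step 3: output 2; order=[0,1,2]; indeg=(0,0,0,0,0,0,1,0)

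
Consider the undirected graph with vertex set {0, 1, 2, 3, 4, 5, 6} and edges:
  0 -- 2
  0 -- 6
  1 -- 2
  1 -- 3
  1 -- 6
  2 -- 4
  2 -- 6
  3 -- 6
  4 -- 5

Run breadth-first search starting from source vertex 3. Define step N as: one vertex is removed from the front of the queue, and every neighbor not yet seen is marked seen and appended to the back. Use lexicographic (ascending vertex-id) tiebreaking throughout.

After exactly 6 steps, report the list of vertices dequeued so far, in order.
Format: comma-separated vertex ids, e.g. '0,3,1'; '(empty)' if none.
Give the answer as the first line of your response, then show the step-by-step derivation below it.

3,1,6,2,0,4

step 1: dequeue 3; queue=[1,6]; order=3
step 2: dequeue 1; queue=[6,2]; order=3,1
step 3: dequeue 6; queue=[2,0]; order=3,1,6
step 4: dequeue 2; queue=[0,4]; order=3,1,6,2
step 5: dequeue 0; queue=[4]; order=3,1,6,2,0
step 6: dequeue 4; queue=[5]; order=3,1,6,2,0,4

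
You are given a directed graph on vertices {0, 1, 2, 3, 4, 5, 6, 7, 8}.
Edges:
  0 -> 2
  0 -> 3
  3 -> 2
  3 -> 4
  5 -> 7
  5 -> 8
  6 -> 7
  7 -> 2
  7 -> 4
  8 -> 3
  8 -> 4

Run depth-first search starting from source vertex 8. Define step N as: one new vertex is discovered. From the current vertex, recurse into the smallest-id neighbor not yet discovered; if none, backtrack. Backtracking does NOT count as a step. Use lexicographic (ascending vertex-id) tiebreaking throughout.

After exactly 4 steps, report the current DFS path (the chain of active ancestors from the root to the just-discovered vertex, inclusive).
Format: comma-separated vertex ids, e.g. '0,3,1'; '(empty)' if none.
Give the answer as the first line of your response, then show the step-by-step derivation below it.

8,3,4

step 1: discover 8; path=8; order=8
step 2: discover 3; path=8>3; order=8,3
step 3: discover 2; path=8>3>2; order=8,3,2
step 4: discover 4; path=8>3>4; order=8,3,2,4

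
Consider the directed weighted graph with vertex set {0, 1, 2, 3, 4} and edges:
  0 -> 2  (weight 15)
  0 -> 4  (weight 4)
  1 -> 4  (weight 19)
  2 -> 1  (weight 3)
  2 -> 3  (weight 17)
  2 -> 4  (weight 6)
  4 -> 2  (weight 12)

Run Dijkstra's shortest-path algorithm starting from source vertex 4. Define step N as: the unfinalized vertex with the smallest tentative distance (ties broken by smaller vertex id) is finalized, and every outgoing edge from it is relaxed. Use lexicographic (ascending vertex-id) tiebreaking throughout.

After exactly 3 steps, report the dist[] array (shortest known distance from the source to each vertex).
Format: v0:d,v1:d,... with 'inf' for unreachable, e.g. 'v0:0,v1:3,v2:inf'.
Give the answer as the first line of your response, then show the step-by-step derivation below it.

v0:inf,v1:15,v2:12,v3:29,v4:0

step 1: dist = v0:inf,v1:inf,v2:12,v3:inf,v4:0
step 2: dist = v0:inf,v1:15,v2:12,v3:29,v4:0
step 3: dist = v0:inf,v1:15,v2:12,v3:29,v4:0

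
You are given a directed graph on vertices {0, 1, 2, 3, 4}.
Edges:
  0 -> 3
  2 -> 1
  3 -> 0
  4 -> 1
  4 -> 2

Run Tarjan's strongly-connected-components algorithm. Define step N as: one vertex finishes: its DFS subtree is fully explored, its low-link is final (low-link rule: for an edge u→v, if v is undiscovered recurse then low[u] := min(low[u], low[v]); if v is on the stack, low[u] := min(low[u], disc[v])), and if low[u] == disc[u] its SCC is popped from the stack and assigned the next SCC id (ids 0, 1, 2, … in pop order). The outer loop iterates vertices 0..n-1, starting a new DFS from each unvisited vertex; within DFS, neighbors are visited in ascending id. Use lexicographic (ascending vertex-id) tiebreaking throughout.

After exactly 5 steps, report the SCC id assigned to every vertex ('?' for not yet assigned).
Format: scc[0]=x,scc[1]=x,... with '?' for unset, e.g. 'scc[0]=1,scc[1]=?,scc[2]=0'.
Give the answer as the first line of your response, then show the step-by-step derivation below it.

scc[0]=0,scc[1]=1,scc[2]=2,scc[3]=0,scc[4]=3

step 1: low=(low[0]=0,low[1]=?,low[2]=?,low[3]=0,low[4]=?); scc=(scc[0]=?,scc[1]=?,scc[2]=?,scc[3]=?,scc[4]=?)
step 2: low=(low[0]=0,low[1]=?,low[2]=?,low[3]=0,low[4]=?); scc=(scc[0]=0,scc[1]=?,scc[2]=?,scc[3]=0,scc[4]=?)
step 3: low=(low[0]=0,low[1]=2,low[2]=?,low[3]=0,low[4]=?); scc=(scc[0]=0,scc[1]=1,scc[2]=?,scc[3]=0,scc[4]=?)
step 4: low=(low[0]=0,low[1]=2,low[2]=3,low[3]=0,low[4]=?); scc=(scc[0]=0,scc[1]=1,scc[2]=2,scc[3]=0,scc[4]=?)
step 5: low=(low[0]=0,low[1]=2,low[2]=3,low[3]=0,low[4]=4); scc=(scc[0]=0,scc[1]=1,scc[2]=2,scc[3]=0,scc[4]=3)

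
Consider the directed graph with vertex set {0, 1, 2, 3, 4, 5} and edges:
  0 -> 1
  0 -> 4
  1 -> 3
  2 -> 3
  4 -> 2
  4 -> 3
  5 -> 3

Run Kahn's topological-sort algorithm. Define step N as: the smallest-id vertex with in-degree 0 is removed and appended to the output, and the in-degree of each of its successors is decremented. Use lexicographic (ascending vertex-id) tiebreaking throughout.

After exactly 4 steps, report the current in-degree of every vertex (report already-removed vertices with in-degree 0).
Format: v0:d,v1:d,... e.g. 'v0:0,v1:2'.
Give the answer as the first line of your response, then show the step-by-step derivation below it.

v0:0,v1:0,v2:0,v3:1,v4:0,v5:0

step 1: output 0; order=[0]; indeg=(0,0,1,4,0,0)
step 2: output 1; order=[0,1]; indeg=(0,0,1,3,0,0)
step 3: output 4; order=[0,1,4]; indeg=(0,0,0,2,0,0)
step 4: output 2; order=[0,1,4,2]; indeg=(0,0,0,1,0,0)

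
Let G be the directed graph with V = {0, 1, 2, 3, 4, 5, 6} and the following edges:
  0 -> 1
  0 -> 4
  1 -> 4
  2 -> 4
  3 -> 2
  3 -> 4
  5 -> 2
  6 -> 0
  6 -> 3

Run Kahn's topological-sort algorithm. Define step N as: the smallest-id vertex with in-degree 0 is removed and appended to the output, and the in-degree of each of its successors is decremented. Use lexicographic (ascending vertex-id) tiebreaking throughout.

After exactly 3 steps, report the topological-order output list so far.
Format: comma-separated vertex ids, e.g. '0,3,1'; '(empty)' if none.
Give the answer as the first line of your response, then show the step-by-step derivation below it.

5,6,0

step 1: output 5; order=[5]; indeg=(1,1,1,1,4,0,0)
step 2: output 6; order=[5,6]; indeg=(0,1,1,0,4,0,0)
step 3: output 0; order=[5,6,0]; indeg=(0,0,1,0,3,0,0)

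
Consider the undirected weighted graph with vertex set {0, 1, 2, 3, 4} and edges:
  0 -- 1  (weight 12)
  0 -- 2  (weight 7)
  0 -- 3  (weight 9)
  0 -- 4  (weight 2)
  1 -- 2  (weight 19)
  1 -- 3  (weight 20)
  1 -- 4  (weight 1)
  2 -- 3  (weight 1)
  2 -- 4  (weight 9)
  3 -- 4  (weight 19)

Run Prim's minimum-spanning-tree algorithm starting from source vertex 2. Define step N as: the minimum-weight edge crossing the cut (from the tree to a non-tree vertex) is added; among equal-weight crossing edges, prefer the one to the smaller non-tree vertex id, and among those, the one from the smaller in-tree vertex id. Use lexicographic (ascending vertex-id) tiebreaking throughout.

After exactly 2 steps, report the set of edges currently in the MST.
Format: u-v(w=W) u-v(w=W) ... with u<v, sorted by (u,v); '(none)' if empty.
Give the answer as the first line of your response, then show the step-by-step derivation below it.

0-2(w=7) 2-3(w=1)

step 1: add edge 2-3 (w=1); MST = {2-3(w=1)}
step 2: add edge 0-2 (w=7); MST = {0-2(w=7) 2-3(w=1)}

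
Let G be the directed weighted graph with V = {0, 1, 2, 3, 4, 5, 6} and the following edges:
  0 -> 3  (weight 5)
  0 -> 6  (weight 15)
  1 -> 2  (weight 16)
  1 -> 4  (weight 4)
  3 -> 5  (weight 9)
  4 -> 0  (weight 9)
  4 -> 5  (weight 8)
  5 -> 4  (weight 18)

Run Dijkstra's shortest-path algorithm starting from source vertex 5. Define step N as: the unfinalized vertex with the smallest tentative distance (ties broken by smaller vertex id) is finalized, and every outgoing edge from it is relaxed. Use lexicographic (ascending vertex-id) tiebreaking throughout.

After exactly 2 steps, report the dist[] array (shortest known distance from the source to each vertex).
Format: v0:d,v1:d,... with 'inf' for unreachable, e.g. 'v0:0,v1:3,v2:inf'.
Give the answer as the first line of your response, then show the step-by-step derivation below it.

v0:27,v1:inf,v2:inf,v3:inf,v4:18,v5:0,v6:inf

step 1: dist = v0:inf,v1:inf,v2:inf,v3:inf,v4:18,v5:0,v6:inf
step 2: dist = v0:27,v1:inf,v2:inf,v3:inf,v4:18,v5:0,v6:inf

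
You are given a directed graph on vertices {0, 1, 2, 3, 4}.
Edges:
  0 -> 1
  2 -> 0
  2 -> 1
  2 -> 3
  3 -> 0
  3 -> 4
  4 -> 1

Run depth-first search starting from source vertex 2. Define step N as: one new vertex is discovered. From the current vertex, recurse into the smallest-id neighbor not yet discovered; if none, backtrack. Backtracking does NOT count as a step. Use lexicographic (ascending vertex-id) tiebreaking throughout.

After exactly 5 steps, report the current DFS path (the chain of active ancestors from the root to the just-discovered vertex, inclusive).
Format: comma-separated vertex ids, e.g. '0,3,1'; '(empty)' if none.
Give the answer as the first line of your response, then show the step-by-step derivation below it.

2,3,4

step 1: discover 2; path=2; order=2
step 2: discover 0; path=2>0; order=2,0
step 3: discover 1; path=2>0>1; order=2,0,1
step 4: discover 3; path=2>3; order=2,0,1,3
step 5: discover 4; path=2>3>4; order=2,0,1,3,4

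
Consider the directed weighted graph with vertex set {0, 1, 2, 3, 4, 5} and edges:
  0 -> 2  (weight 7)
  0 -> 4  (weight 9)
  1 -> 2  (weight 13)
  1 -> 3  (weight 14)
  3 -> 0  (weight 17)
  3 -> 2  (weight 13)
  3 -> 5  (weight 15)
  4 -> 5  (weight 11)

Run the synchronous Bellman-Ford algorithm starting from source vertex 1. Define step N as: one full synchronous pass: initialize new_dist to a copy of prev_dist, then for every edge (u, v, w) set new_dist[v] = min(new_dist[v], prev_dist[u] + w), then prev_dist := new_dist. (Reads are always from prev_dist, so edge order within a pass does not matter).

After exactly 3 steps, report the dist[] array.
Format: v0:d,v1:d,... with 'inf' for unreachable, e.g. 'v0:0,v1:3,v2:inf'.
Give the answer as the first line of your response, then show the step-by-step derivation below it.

v0:31,v1:0,v2:13,v3:14,v4:40,v5:29

step 1: dist = v0:inf,v1:0,v2:13,v3:14,v4:inf,v5:inf
step 2: dist = v0:31,v1:0,v2:13,v3:14,v4:inf,v5:29
step 3: dist = v0:31,v1:0,v2:13,v3:14,v4:40,v5:29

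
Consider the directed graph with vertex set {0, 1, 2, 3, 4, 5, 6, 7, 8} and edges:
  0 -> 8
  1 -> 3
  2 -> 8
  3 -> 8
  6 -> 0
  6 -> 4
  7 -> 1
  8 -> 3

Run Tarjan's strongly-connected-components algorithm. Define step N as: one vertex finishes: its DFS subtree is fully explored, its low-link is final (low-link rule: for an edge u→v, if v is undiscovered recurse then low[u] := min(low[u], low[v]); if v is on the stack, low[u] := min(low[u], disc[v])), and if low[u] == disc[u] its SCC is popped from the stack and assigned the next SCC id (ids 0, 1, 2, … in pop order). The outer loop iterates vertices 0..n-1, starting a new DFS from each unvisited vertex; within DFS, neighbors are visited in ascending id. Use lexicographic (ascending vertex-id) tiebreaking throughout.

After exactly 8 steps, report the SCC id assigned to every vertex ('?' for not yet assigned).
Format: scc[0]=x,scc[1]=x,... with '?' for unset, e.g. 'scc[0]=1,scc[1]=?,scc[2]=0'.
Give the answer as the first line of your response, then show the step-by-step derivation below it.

scc[0]=1,scc[1]=2,scc[2]=3,scc[3]=0,scc[4]=4,scc[5]=5,scc[6]=6,scc[7]=?,scc[8]=0

step 1: low=(low[0]=0,low[1]=?,low[2]=?,low[3]=1,low[4]=?,low[5]=?,low[6]=?,low[7]=?,low[8]=1); scc=(scc[0]=?,scc[1]=?,scc[2]=?,scc[3]=?,scc[4]=?,scc[5]=?,scc[6]=?,scc[7]=?,scc[8]=?)
step 2: low=(low[0]=0,low[1]=?,low[2]=?,low[3]=1,low[4]=?,low[5]=?,low[6]=?,low[7]=?,low[8]=1); scc=(scc[0]=?,scc[1]=?,scc[2]=?,scc[3]=0,scc[4]=?,scc[5]=?,scc[6]=?,scc[7]=?,scc[8]=0)
step 3: low=(low[0]=0,low[1]=?,low[2]=?,low[3]=1,low[4]=?,low[5]=?,low[6]=?,low[7]=?,low[8]=1); scc=(scc[0]=1,scc[1]=?,scc[2]=?,scc[3]=0,scc[4]=?,scc[5]=?,scc[6]=?,scc[7]=?,scc[8]=0)
step 4: low=(low[0]=0,low[1]=3,low[2]=?,low[3]=1,low[4]=?,low[5]=?,low[6]=?,low[7]=?,low[8]=1); scc=(scc[0]=1,scc[1]=2,scc[2]=?,scc[3]=0,scc[4]=?,scc[5]=?,scc[6]=?,scc[7]=?,scc[8]=0)
step 5: low=(low[0]=0,low[1]=3,low[2]=4,low[3]=1,low[4]=?,low[5]=?,low[6]=?,low[7]=?,low[8]=1); scc=(scc[0]=1,scc[1]=2,scc[2]=3,scc[3]=0,scc[4]=?,scc[5]=?,scc[6]=?,scc[7]=?,scc[8]=0)
step 6: low=(low[0]=0,low[1]=3,low[2]=4,low[3]=1,low[4]=5,low[5]=?,low[6]=?,low[7]=?,low[8]=1); scc=(scc[0]=1,scc[1]=2,scc[2]=3,scc[3]=0,scc[4]=4,scc[5]=?,scc[6]=?,scc[7]=?,scc[8]=0)
step 7: low=(low[0]=0,low[1]=3,low[2]=4,low[3]=1,low[4]=5,low[5]=6,low[6]=?,low[7]=?,low[8]=1); scc=(scc[0]=1,scc[1]=2,scc[2]=3,scc[3]=0,scc[4]=4,scc[5]=5,scc[6]=?,scc[7]=?,scc[8]=0)
step 8: low=(low[0]=0,low[1]=3,low[2]=4,low[3]=1,low[4]=5,low[5]=6,low[6]=7,low[7]=?,low[8]=1); scc=(scc[0]=1,scc[1]=2,scc[2]=3,scc[3]=0,scc[4]=4,scc[5]=5,scc[6]=6,scc[7]=?,scc[8]=0)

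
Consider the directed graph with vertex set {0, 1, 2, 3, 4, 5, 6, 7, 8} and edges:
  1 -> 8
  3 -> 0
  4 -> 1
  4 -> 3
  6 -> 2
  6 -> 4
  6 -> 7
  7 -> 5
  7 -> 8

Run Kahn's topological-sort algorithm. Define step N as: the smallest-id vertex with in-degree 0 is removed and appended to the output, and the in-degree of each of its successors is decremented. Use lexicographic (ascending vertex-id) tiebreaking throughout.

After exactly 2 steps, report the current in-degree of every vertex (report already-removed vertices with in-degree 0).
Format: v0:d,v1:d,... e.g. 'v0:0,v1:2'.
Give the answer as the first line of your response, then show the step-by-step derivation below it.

v0:1,v1:1,v2:0,v3:1,v4:0,v5:1,v6:0,v7:0,v8:2

step 1: output 6; order=[6]; indeg=(1,1,0,1,0,1,0,0,2)
step 2: output 2; order=[6,2]; indeg=(1,1,0,1,0,1,0,0,2)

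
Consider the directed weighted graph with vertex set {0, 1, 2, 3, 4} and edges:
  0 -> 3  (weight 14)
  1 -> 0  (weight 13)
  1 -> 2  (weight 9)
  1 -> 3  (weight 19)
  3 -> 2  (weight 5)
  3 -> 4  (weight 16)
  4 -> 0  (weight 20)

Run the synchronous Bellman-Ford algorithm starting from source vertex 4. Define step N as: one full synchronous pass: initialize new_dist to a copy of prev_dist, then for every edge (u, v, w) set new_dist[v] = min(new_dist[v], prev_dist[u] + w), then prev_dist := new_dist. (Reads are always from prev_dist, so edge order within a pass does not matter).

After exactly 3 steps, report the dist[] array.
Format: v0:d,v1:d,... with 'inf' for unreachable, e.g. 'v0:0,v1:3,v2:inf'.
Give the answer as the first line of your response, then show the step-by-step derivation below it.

v0:20,v1:inf,v2:39,v3:34,v4:0

step 1: dist = v0:20,v1:inf,v2:inf,v3:inf,v4:0
step 2: dist = v0:20,v1:inf,v2:inf,v3:34,v4:0
step 3: dist = v0:20,v1:inf,v2:39,v3:34,v4:0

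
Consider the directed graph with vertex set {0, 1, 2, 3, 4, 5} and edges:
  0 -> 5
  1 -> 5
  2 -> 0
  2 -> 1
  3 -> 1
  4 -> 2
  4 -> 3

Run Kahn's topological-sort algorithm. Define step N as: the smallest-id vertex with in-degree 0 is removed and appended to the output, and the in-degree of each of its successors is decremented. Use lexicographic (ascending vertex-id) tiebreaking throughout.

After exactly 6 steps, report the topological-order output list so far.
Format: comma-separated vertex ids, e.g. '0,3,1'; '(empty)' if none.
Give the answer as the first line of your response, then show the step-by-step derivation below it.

4,2,0,3,1,5

step 1: output 4; order=[4]; indeg=(1,2,0,0,0,2)
step 2: output 2; order=[4,2]; indeg=(0,1,0,0,0,2)
step 3: output 0; order=[4,2,0]; indeg=(0,1,0,0,0,1)
step 4: output 3; order=[4,2,0,3]; indeg=(0,0,0,0,0,1)
step 5: output 1; order=[4,2,0,3,1]; indeg=(0,0,0,0,0,0)
step 6: output 5; order=[4,2,0,3,1,5]; indeg=(0,0,0,0,0,0)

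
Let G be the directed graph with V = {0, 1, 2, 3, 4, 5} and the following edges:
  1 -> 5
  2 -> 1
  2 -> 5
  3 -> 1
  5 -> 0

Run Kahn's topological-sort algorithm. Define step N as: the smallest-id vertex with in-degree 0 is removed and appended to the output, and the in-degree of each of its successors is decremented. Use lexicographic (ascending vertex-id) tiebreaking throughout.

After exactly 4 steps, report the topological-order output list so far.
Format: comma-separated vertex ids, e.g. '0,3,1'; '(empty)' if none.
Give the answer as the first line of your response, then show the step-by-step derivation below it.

2,3,1,4

step 1: output 2; order=[2]; indeg=(1,1,0,0,0,1)
step 2: output 3; order=[2,3]; indeg=(1,0,0,0,0,1)
step 3: output 1; order=[2,3,1]; indeg=(1,0,0,0,0,0)
step 4: output 4; order=[2,3,1,4]; indeg=(1,0,0,0,0,0)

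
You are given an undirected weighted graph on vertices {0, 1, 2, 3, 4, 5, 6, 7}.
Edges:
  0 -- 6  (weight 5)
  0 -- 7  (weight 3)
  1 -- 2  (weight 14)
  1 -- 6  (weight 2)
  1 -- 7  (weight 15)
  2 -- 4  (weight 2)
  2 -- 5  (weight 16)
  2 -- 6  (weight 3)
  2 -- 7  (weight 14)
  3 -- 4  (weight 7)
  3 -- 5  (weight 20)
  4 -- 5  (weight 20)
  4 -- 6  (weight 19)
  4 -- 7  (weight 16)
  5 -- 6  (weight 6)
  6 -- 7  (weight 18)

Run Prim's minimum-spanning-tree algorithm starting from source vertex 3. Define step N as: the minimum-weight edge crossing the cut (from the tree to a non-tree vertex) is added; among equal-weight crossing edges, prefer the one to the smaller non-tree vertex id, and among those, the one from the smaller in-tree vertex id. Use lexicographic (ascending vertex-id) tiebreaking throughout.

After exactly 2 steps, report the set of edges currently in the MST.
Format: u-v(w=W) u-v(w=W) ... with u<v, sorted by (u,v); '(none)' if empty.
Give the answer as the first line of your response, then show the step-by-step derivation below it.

2-4(w=2) 3-4(w=7)

step 1: add edge 3-4 (w=7); MST = {3-4(w=7)}
step 2: add edge 2-4 (w=2); MST = {2-4(w=2) 3-4(w=7)}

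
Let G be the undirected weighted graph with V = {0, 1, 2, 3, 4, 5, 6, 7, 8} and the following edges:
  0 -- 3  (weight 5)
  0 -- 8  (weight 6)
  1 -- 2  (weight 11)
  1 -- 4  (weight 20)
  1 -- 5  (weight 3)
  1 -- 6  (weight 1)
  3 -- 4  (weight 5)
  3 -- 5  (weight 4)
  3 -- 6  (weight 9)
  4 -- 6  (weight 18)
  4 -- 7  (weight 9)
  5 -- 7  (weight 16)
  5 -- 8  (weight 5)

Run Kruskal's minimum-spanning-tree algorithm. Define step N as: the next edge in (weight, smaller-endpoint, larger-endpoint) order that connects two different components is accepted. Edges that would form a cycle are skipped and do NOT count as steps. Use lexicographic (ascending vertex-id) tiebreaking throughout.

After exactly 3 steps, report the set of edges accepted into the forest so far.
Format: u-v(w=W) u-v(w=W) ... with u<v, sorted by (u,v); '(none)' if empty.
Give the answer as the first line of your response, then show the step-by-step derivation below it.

1-5(w=3) 1-6(w=1) 3-5(w=4)

step 1: add edge 1-6 (w=1); MST = {1-6(w=1)}
step 2: add edge 1-5 (w=3); MST = {1-5(w=3) 1-6(w=1)}
step 3: add edge 3-5 (w=4); MST = {1-5(w=3) 1-6(w=1) 3-5(w=4)}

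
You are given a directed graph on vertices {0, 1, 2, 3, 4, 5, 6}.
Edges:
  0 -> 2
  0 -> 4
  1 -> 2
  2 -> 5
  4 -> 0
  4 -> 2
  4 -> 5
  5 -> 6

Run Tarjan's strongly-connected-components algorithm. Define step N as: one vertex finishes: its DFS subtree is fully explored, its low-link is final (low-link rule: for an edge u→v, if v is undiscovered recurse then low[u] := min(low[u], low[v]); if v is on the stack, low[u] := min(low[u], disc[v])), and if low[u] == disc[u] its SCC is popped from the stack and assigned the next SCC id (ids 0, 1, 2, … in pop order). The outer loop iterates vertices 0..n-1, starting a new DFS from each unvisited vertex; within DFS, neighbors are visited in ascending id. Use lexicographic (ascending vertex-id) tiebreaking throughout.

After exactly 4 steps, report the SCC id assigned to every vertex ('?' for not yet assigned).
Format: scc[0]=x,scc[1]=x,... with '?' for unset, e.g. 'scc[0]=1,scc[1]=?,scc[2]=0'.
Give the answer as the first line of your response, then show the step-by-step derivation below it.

scc[0]=?,scc[1]=?,scc[2]=2,scc[3]=?,scc[4]=?,scc[5]=1,scc[6]=0

step 1: low=(low[0]=0,low[1]=?,low[2]=1,low[3]=?,low[4]=?,low[5]=2,low[6]=3); scc=(scc[0]=?,scc[1]=?,scc[2]=?,scc[3]=?,scc[4]=?,scc[5]=?,scc[6]=0)
step 2: low=(low[0]=0,low[1]=?,low[2]=1,low[3]=?,low[4]=?,low[5]=2,low[6]=3); scc=(scc[0]=?,scc[1]=?,scc[2]=?,scc[3]=?,scc[4]=?,scc[5]=1,scc[6]=0)
step 3: low=(low[0]=0,low[1]=?,low[2]=1,low[3]=?,low[4]=?,low[5]=2,low[6]=3); scc=(scc[0]=?,scc[1]=?,scc[2]=2,scc[3]=?,scc[4]=?,scc[5]=1,scc[6]=0)
step 4: low=(low[0]=0,low[1]=?,low[2]=1,low[3]=?,low[4]=0,low[5]=2,low[6]=3); scc=(scc[0]=?,scc[1]=?,scc[2]=2,scc[3]=?,scc[4]=?,scc[5]=1,scc[6]=0)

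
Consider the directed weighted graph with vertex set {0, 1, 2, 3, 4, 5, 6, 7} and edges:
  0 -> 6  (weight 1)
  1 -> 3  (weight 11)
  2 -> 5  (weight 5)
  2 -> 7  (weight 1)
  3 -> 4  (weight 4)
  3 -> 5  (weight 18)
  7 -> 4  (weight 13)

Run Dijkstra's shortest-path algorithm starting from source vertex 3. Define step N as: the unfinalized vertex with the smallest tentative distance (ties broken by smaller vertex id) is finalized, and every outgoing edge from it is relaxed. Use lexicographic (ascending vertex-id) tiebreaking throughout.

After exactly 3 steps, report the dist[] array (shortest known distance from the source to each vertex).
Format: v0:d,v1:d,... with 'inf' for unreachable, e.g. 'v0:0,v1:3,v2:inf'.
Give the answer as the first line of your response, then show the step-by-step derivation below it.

v0:inf,v1:inf,v2:inf,v3:0,v4:4,v5:18,v6:inf,v7:inf

step 1: dist = v0:inf,v1:inf,v2:inf,v3:0,v4:4,v5:18,v6:inf,v7:inf
step 2: dist = v0:inf,v1:inf,v2:inf,v3:0,v4:4,v5:18,v6:inf,v7:inf
step 3: dist = v0:inf,v1:inf,v2:inf,v3:0,v4:4,v5:18,v6:inf,v7:inf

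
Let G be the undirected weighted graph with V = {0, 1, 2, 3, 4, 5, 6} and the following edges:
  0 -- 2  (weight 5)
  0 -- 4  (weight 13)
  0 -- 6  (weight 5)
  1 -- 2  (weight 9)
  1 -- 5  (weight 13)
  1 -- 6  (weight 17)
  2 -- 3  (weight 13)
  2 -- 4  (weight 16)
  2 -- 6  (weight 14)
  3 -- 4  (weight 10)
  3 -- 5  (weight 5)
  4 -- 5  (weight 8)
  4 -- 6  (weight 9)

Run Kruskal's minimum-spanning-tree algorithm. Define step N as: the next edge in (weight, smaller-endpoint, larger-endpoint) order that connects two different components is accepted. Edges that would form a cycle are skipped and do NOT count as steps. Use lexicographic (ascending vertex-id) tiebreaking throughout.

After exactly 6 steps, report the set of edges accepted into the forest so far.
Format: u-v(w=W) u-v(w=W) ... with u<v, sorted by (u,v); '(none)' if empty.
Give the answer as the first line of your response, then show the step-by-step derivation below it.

0-2(w=5) 0-6(w=5) 1-2(w=9) 3-5(w=5) 4-5(w=8) 4-6(w=9)

step 1: add edge 0-2 (w=5); MST = {0-2(w=5)}
step 2: add edge 0-6 (w=5); MST = {0-2(w=5) 0-6(w=5)}
step 3: add edge 3-5 (w=5); MST = {0-2(w=5) 0-6(w=5) 3-5(w=5)}
step 4: add edge 4-5 (w=8); MST = {0-2(w=5) 0-6(w=5) 3-5(w=5) 4-5(w=8)}
step 5: add edge 1-2 (w=9); MST = {0-2(w=5) 0-6(w=5) 1-2(w=9) 3-5(w=5) 4-5(w=8)}
step 6: add edge 4-6 (w=9); MST = {0-2(w=5) 0-6(w=5) 1-2(w=9) 3-5(w=5) 4-5(w=8) 4-6(w=9)}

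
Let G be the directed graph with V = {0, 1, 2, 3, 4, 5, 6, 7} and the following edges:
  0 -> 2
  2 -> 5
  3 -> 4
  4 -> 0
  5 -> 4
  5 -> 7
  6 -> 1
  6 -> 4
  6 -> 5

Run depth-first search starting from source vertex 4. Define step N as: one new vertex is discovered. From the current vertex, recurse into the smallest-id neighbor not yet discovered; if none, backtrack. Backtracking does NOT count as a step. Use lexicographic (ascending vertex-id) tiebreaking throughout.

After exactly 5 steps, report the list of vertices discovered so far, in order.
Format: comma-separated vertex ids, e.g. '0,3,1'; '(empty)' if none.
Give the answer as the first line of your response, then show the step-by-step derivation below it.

4,0,2,5,7

step 1: discover 4; path=4; order=4
step 2: discover 0; path=4>0; order=4,0
step 3: discover 2; path=4>0>2; order=4,0,2
step 4: discover 5; path=4>0>2>5; order=4,0,2,5
step 5: discover 7; path=4>0>2>5>7; order=4,0,2,5,7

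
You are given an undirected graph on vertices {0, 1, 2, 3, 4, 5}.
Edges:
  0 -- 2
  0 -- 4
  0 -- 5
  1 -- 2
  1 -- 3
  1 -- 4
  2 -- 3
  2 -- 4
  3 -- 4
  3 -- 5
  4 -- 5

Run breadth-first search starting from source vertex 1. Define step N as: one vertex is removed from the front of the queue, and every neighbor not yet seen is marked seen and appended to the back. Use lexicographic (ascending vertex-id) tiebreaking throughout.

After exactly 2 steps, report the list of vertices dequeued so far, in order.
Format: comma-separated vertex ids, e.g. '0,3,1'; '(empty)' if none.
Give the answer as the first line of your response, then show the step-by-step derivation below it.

1,2

step 1: dequeue 1; queue=[2,3,4]; order=1
step 2: dequeue 2; queue=[3,4,0]; order=1,2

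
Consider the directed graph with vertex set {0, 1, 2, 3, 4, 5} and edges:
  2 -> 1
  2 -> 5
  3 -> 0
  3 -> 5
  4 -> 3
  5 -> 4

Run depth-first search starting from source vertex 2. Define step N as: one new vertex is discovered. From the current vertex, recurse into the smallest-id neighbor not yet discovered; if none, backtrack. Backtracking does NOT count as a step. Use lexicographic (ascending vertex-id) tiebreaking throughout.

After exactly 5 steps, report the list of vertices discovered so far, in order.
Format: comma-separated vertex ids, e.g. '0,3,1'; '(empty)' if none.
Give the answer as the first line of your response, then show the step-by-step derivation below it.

2,1,5,4,3

step 1: discover 2; path=2; order=2
step 2: discover 1; path=2>1; order=2,1
step 3: discover 5; path=2>5; order=2,1,5
step 4: discover 4; path=2>5>4; order=2,1,5,4
step 5: discover 3; path=2>5>4>3; order=2,1,5,4,3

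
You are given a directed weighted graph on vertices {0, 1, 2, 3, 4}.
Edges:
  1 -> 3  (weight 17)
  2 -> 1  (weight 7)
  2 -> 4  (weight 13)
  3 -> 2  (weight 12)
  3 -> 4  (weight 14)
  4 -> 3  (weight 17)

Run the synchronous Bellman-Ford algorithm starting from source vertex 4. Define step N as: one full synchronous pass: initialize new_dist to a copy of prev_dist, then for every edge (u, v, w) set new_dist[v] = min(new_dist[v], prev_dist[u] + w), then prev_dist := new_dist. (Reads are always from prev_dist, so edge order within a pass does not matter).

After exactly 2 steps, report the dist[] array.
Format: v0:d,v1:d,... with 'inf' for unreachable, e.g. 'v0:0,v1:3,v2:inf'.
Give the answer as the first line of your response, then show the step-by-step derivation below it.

v0:inf,v1:inf,v2:29,v3:17,v4:0

step 1: dist = v0:inf,v1:inf,v2:inf,v3:17,v4:0
step 2: dist = v0:inf,v1:inf,v2:29,v3:17,v4:0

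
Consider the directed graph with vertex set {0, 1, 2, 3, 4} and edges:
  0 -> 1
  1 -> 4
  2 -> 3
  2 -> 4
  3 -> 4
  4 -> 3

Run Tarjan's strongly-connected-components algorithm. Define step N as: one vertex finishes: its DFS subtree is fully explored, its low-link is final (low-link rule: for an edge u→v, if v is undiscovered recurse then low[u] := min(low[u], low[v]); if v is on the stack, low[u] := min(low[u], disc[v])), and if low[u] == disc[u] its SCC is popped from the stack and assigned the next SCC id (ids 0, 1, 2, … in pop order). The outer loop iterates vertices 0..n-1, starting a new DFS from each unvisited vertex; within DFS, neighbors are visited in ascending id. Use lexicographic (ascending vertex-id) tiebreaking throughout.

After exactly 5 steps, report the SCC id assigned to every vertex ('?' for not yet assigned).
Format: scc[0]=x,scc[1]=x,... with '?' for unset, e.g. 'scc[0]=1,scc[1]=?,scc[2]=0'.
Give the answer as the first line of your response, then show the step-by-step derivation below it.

scc[0]=2,scc[1]=1,scc[2]=3,scc[3]=0,scc[4]=0

step 1: low=(low[0]=0,low[1]=1,low[2]=?,low[3]=2,low[4]=2); scc=(scc[0]=?,scc[1]=?,scc[2]=?,scc[3]=?,scc[4]=?)
step 2: low=(low[0]=0,low[1]=1,low[2]=?,low[3]=2,low[4]=2); scc=(scc[0]=?,scc[1]=?,scc[2]=?,scc[3]=0,scc[4]=0)
step 3: low=(low[0]=0,low[1]=1,low[2]=?,low[3]=2,low[4]=2); scc=(scc[0]=?,scc[1]=1,scc[2]=?,scc[3]=0,scc[4]=0)
step 4: low=(low[0]=0,low[1]=1,low[2]=?,low[3]=2,low[4]=2); scc=(scc[0]=2,scc[1]=1,scc[2]=?,scc[3]=0,scc[4]=0)
step 5: low=(low[0]=0,low[1]=1,low[2]=4,low[3]=2,low[4]=2); scc=(scc[0]=2,scc[1]=1,scc[2]=3,scc[3]=0,scc[4]=0)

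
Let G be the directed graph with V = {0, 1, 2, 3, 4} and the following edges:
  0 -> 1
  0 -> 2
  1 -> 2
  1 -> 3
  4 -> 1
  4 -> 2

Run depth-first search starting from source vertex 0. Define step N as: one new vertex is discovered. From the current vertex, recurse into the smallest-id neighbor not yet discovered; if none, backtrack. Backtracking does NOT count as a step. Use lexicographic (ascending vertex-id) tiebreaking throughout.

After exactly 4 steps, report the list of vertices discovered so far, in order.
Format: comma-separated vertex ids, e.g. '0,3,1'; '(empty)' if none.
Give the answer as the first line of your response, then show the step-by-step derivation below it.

0,1,2,3

step 1: discover 0; path=0; order=0
step 2: discover 1; path=0>1; order=0,1
step 3: discover 2; path=0>1>2; order=0,1,2
step 4: discover 3; path=0>1>3; order=0,1,2,3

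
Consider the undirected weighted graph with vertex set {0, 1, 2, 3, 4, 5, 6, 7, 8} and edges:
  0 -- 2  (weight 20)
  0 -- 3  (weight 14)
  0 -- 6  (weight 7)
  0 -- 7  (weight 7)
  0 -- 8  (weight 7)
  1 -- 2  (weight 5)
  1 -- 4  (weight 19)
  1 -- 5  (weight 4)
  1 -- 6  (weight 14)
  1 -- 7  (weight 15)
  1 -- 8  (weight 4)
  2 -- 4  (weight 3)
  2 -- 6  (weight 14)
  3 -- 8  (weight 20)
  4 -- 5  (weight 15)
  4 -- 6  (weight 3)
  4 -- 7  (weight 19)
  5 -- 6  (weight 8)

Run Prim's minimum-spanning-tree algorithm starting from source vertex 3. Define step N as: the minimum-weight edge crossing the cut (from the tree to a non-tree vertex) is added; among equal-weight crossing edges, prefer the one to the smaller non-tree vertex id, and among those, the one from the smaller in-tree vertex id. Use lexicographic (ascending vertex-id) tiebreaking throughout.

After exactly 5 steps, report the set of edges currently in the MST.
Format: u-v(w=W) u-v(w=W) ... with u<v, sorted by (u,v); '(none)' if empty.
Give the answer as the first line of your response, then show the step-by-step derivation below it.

0-3(w=14) 0-6(w=7) 1-2(w=5) 2-4(w=3) 4-6(w=3)

step 1: add edge 0-3 (w=14); MST = {0-3(w=14)}
step 2: add edge 0-6 (w=7); MST = {0-3(w=14) 0-6(w=7)}
step 3: add edge 4-6 (w=3); MST = {0-3(w=14) 0-6(w=7) 4-6(w=3)}
step 4: add edge 2-4 (w=3); MST = {0-3(w=14) 0-6(w=7) 2-4(w=3) 4-6(w=3)}
step 5: add edge 1-2 (w=5); MST = {0-3(w=14) 0-6(w=7) 1-2(w=5) 2-4(w=3) 4-6(w=3)}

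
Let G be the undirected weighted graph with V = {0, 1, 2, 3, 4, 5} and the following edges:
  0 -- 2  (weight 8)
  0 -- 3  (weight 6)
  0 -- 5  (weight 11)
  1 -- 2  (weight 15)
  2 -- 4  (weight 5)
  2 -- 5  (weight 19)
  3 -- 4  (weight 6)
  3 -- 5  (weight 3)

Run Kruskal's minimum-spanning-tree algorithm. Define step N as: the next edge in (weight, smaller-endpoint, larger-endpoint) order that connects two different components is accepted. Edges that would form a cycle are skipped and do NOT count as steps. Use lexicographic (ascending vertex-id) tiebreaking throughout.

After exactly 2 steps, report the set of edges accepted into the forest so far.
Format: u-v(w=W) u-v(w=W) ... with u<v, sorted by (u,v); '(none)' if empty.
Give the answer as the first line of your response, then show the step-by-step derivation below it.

2-4(w=5) 3-5(w=3)

step 1: add edge 3-5 (w=3); MST = {3-5(w=3)}
step 2: add edge 2-4 (w=5); MST = {2-4(w=5) 3-5(w=3)}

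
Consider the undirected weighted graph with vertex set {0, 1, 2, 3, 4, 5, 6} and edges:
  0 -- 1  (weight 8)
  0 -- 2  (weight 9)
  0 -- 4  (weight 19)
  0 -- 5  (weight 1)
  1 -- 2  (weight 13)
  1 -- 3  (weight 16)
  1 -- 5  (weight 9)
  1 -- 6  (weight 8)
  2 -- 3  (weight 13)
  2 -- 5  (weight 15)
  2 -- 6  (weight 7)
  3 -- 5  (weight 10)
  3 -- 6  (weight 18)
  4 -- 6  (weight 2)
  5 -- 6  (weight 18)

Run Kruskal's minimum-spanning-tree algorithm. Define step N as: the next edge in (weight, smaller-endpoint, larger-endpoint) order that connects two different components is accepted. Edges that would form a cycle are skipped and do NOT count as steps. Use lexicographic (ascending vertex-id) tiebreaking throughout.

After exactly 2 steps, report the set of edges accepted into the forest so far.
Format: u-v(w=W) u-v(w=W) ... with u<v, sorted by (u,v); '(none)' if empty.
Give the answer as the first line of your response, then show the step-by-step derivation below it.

0-5(w=1) 4-6(w=2)

step 1: add edge 0-5 (w=1); MST = {0-5(w=1)}
step 2: add edge 4-6 (w=2); MST = {0-5(w=1) 4-6(w=2)}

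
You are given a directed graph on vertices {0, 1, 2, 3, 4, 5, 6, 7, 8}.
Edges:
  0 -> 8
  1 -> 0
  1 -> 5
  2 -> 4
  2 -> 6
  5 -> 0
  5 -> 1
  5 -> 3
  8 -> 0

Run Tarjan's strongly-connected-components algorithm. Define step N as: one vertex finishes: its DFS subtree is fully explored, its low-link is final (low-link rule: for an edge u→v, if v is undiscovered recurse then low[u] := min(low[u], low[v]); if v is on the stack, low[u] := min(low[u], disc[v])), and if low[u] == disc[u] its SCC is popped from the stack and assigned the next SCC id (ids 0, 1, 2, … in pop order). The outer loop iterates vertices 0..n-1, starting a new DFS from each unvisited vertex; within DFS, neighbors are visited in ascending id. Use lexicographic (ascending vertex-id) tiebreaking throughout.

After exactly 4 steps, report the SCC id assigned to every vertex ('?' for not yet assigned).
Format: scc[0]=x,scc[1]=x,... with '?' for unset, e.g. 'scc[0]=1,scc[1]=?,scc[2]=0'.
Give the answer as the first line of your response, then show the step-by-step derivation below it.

scc[0]=0,scc[1]=?,scc[2]=?,scc[3]=1,scc[4]=?,scc[5]=?,scc[6]=?,scc[7]=?,scc[8]=0

step 1: low=(low[0]=0,low[1]=?,low[2]=?,low[3]=?,low[4]=?,low[5]=?,low[6]=?,low[7]=?,low[8]=0); scc=(scc[0]=?,scc[1]=?,scc[2]=?,scc[3]=?,scc[4]=?,scc[5]=?,scc[6]=?,scc[7]=?,scc[8]=?)
step 2: low=(low[0]=0,low[1]=?,low[2]=?,low[3]=?,low[4]=?,low[5]=?,low[6]=?,low[7]=?,low[8]=0); scc=(scc[0]=0,scc[1]=?,scc[2]=?,scc[3]=?,scc[4]=?,scc[5]=?,scc[6]=?,scc[7]=?,scc[8]=0)
step 3: low=(low[0]=0,low[1]=2,low[2]=?,low[3]=4,low[4]=?,low[5]=2,low[6]=?,low[7]=?,low[8]=0); scc=(scc[0]=0,scc[1]=?,scc[2]=?,scc[3]=1,scc[4]=?,scc[5]=?,scc[6]=?,scc[7]=?,scc[8]=0)
step 4: low=(low[0]=0,low[1]=2,low[2]=?,low[3]=4,low[4]=?,low[5]=2,low[6]=?,low[7]=?,low[8]=0); scc=(scc[0]=0,scc[1]=?,scc[2]=?,scc[3]=1,scc[4]=?,scc[5]=?,scc[6]=?,scc[7]=?,scc[8]=0)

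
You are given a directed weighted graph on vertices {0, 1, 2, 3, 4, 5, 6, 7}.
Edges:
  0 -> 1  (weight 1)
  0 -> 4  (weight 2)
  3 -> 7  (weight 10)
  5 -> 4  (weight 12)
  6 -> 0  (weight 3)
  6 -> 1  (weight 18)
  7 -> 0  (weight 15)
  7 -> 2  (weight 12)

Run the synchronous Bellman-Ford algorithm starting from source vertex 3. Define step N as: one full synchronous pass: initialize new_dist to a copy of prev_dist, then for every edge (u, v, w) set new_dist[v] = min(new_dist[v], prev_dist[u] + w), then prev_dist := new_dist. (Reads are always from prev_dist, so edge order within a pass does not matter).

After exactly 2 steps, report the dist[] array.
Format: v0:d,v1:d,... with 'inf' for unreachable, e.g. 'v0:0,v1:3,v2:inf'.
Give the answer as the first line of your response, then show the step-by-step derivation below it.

v0:25,v1:inf,v2:22,v3:0,v4:inf,v5:inf,v6:inf,v7:10

step 1: dist = v0:inf,v1:inf,v2:inf,v3:0,v4:inf,v5:inf,v6:inf,v7:10
step 2: dist = v0:25,v1:inf,v2:22,v3:0,v4:inf,v5:inf,v6:inf,v7:10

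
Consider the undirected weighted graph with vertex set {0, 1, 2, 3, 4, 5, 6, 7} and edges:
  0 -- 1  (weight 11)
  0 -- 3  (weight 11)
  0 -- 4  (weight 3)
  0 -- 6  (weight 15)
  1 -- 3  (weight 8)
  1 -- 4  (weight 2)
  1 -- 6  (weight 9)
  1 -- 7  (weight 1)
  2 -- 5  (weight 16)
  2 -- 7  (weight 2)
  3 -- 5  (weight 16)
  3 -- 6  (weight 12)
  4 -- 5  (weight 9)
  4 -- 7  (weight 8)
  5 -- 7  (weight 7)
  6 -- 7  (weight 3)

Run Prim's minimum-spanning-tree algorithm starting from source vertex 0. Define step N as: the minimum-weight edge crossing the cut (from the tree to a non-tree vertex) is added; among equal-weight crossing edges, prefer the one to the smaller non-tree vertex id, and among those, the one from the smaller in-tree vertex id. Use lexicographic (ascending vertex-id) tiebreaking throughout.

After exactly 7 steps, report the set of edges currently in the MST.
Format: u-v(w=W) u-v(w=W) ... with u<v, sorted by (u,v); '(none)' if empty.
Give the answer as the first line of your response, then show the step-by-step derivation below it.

0-4(w=3) 1-3(w=8) 1-4(w=2) 1-7(w=1) 2-7(w=2) 5-7(w=7) 6-7(w=3)

step 1: add edge 0-4 (w=3); MST = {0-4(w=3)}
step 2: add edge 1-4 (w=2); MST = {0-4(w=3) 1-4(w=2)}
step 3: add edge 1-7 (w=1); MST = {0-4(w=3) 1-4(w=2) 1-7(w=1)}
step 4: add edge 2-7 (w=2); MST = {0-4(w=3) 1-4(w=2) 1-7(w=1) 2-7(w=2)}
step 5: add edge 6-7 (w=3); MST = {0-4(w=3) 1-4(w=2) 1-7(w=1) 2-7(w=2) 6-7(w=3)}
step 6: add edge 5-7 (w=7); MST = {0-4(w=3) 1-4(w=2) 1-7(w=1) 2-7(w=2) 5-7(w=7) 6-7(w=3)}
step 7: add edge 1-3 (w=8); MST = {0-4(w=3) 1-3(w=8) 1-4(w=2) 1-7(w=1) 2-7(w=2) 5-7(w=7) 6-7(w=3)}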